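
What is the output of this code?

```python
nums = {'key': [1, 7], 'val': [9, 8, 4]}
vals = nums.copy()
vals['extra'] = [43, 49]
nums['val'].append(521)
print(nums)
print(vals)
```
{'key': [1, 7], 'val': [9, 8, 4, 521]}
{'key': [1, 7], 'val': [9, 8, 4, 521], 'extra': [43, 49]}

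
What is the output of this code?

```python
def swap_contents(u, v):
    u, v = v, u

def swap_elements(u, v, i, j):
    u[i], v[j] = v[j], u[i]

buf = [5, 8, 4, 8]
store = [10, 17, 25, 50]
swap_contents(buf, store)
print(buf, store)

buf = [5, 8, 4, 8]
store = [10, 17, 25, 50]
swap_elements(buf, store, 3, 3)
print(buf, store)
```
[5, 8, 4, 8] [10, 17, 25, 50]
[5, 8, 4, 50] [10, 17, 25, 8]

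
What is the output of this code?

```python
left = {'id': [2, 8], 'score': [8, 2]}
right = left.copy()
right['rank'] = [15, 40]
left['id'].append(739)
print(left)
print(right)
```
{'id': [2, 8, 739], 'score': [8, 2]}
{'id': [2, 8, 739], 'score': [8, 2], 'rank': [15, 40]}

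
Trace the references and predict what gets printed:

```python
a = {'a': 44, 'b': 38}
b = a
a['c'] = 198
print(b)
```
{'a': 44, 'b': 38, 'c': 198}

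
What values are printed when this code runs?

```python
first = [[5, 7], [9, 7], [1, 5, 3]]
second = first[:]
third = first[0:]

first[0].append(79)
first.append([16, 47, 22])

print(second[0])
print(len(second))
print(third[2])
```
[5, 7, 79]
3
[1, 5, 3]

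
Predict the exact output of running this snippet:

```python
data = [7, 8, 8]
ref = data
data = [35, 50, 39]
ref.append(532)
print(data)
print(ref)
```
[35, 50, 39]
[7, 8, 8, 532]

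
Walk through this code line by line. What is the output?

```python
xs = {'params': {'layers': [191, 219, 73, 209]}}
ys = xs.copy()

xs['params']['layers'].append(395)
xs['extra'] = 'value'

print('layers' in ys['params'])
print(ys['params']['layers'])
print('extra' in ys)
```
True
[191, 219, 73, 209, 395]
False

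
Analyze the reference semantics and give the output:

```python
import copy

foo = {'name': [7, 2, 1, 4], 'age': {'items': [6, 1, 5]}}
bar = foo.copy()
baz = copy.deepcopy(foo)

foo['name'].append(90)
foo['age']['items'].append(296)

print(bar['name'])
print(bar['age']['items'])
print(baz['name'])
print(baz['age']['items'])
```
[7, 2, 1, 4, 90]
[6, 1, 5, 296]
[7, 2, 1, 4]
[6, 1, 5]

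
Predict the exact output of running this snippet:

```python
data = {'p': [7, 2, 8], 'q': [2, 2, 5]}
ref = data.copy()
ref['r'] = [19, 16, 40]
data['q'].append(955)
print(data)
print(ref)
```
{'p': [7, 2, 8], 'q': [2, 2, 5, 955]}
{'p': [7, 2, 8], 'q': [2, 2, 5, 955], 'r': [19, 16, 40]}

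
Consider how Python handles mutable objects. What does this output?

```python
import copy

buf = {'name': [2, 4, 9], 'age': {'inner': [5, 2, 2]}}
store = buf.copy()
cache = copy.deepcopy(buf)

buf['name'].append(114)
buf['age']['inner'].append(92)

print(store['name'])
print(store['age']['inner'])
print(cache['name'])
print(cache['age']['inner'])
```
[2, 4, 9, 114]
[5, 2, 2, 92]
[2, 4, 9]
[5, 2, 2]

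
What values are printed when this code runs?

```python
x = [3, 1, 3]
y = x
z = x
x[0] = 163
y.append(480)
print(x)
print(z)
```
[163, 1, 3, 480]
[163, 1, 3, 480]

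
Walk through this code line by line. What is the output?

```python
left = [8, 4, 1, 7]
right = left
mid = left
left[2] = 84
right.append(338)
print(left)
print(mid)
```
[8, 4, 84, 7, 338]
[8, 4, 84, 7, 338]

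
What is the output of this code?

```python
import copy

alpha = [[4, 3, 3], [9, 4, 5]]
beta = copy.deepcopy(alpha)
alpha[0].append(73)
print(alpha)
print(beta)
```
[[4, 3, 3, 73], [9, 4, 5]]
[[4, 3, 3], [9, 4, 5]]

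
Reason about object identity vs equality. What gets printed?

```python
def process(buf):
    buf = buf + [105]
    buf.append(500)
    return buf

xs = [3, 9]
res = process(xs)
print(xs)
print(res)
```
[3, 9]
[3, 9, 105, 500]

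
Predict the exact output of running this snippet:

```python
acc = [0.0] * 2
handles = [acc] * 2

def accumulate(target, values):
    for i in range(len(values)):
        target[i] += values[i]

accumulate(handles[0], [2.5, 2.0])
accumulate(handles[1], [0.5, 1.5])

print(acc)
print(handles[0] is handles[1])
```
[3.0, 3.5]
True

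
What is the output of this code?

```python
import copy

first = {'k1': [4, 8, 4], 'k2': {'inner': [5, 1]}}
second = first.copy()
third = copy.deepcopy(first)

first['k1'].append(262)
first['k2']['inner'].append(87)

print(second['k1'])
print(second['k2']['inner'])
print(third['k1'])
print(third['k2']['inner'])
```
[4, 8, 4, 262]
[5, 1, 87]
[4, 8, 4]
[5, 1]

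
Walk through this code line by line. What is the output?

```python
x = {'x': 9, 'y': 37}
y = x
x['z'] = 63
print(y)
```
{'x': 9, 'y': 37, 'z': 63}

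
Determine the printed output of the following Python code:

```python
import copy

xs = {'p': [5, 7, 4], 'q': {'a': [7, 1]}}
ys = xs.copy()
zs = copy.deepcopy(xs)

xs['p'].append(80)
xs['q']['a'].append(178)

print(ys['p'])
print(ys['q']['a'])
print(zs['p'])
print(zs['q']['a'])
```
[5, 7, 4, 80]
[7, 1, 178]
[5, 7, 4]
[7, 1]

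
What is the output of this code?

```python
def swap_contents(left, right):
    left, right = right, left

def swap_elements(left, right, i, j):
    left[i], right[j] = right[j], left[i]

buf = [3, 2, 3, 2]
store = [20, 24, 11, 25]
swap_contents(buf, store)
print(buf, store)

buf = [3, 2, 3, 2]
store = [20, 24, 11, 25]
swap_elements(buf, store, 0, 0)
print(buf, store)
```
[3, 2, 3, 2] [20, 24, 11, 25]
[20, 2, 3, 2] [3, 24, 11, 25]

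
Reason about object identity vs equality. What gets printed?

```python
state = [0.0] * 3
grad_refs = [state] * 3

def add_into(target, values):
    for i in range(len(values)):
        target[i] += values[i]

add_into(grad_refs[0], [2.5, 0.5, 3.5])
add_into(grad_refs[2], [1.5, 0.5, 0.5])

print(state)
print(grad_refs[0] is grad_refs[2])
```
[4.0, 1.0, 4.0]
True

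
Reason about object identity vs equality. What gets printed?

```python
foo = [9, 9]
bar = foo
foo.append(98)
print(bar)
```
[9, 9, 98]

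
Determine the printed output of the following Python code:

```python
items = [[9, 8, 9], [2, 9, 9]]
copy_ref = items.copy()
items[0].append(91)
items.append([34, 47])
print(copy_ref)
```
[[9, 8, 9, 91], [2, 9, 9]]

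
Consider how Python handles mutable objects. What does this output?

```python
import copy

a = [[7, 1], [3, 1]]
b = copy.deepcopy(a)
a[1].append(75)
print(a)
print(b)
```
[[7, 1], [3, 1, 75]]
[[7, 1], [3, 1]]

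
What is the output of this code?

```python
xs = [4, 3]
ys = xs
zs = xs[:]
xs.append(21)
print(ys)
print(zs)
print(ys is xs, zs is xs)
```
[4, 3, 21]
[4, 3]
True False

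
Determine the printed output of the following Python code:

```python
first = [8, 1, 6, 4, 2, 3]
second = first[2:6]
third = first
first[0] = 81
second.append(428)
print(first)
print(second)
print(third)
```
[81, 1, 6, 4, 2, 3]
[6, 4, 2, 3, 428]
[81, 1, 6, 4, 2, 3]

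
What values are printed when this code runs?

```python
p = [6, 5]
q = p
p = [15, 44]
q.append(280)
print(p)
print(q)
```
[15, 44]
[6, 5, 280]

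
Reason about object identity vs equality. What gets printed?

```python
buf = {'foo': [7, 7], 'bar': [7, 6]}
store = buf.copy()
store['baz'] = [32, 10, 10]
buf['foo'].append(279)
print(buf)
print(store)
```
{'foo': [7, 7, 279], 'bar': [7, 6]}
{'foo': [7, 7, 279], 'bar': [7, 6], 'baz': [32, 10, 10]}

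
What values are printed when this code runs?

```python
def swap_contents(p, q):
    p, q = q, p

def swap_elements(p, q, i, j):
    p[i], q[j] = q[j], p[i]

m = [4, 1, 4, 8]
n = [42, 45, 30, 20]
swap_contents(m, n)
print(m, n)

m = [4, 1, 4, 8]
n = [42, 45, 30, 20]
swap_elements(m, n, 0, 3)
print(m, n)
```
[4, 1, 4, 8] [42, 45, 30, 20]
[20, 1, 4, 8] [42, 45, 30, 4]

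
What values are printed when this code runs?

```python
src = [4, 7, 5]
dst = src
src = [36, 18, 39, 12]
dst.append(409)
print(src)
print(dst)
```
[36, 18, 39, 12]
[4, 7, 5, 409]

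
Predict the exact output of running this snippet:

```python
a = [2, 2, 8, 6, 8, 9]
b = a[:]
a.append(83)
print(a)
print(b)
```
[2, 2, 8, 6, 8, 9, 83]
[2, 2, 8, 6, 8, 9]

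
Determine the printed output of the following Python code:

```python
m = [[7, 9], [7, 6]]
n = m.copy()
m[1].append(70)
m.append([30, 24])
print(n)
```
[[7, 9], [7, 6, 70]]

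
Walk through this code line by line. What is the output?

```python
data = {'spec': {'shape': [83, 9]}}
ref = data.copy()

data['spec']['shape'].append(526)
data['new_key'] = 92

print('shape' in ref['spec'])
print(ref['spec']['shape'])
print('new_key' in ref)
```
True
[83, 9, 526]
False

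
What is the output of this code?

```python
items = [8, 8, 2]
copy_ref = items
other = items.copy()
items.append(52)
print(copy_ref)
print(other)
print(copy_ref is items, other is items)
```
[8, 8, 2, 52]
[8, 8, 2]
True False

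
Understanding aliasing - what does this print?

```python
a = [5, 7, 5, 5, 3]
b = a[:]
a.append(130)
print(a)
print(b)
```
[5, 7, 5, 5, 3, 130]
[5, 7, 5, 5, 3]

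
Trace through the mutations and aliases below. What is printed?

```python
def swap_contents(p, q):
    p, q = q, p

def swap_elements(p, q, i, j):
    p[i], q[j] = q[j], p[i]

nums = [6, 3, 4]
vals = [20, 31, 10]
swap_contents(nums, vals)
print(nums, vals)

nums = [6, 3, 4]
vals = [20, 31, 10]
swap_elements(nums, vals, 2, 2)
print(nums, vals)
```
[6, 3, 4] [20, 31, 10]
[6, 3, 10] [20, 31, 4]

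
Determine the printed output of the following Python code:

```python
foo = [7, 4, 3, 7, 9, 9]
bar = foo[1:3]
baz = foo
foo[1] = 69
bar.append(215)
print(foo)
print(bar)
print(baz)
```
[7, 69, 3, 7, 9, 9]
[4, 3, 215]
[7, 69, 3, 7, 9, 9]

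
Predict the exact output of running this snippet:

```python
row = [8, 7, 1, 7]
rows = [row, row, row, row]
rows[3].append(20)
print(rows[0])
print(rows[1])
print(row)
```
[8, 7, 1, 7, 20]
[8, 7, 1, 7, 20]
[8, 7, 1, 7, 20]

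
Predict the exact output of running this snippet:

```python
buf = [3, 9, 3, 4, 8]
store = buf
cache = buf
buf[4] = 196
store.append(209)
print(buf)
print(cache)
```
[3, 9, 3, 4, 196, 209]
[3, 9, 3, 4, 196, 209]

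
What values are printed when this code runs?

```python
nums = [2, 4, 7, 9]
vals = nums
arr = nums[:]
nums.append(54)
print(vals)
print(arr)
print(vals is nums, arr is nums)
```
[2, 4, 7, 9, 54]
[2, 4, 7, 9]
True False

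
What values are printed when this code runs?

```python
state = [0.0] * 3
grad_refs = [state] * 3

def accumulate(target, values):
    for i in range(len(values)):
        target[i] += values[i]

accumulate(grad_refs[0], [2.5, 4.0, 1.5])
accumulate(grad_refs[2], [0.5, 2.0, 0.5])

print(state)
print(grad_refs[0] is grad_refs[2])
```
[3.0, 6.0, 2.0]
True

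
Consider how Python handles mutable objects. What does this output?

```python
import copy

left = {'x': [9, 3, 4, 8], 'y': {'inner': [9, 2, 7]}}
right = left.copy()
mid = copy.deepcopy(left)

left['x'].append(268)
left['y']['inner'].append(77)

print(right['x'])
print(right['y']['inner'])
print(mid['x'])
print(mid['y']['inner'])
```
[9, 3, 4, 8, 268]
[9, 2, 7, 77]
[9, 3, 4, 8]
[9, 2, 7]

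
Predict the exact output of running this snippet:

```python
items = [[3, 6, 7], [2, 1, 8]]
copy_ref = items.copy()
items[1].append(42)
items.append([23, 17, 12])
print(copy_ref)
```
[[3, 6, 7], [2, 1, 8, 42]]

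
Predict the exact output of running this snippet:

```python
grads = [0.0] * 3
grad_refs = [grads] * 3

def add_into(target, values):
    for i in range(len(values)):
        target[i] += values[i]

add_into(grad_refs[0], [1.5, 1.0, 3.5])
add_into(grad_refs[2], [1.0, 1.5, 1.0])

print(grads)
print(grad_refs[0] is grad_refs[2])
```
[2.5, 2.5, 4.5]
True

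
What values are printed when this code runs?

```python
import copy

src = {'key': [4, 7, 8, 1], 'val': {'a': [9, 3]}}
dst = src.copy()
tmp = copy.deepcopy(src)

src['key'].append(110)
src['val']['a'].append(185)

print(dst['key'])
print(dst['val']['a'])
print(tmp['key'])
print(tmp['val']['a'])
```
[4, 7, 8, 1, 110]
[9, 3, 185]
[4, 7, 8, 1]
[9, 3]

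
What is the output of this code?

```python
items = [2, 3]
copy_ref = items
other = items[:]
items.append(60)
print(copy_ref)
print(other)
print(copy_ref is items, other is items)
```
[2, 3, 60]
[2, 3]
True False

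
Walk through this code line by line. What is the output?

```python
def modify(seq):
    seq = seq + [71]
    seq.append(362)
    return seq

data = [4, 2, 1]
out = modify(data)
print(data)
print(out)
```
[4, 2, 1]
[4, 2, 1, 71, 362]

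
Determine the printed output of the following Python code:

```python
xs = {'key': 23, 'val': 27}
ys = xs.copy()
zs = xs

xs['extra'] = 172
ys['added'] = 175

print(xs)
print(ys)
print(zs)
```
{'key': 23, 'val': 27, 'extra': 172}
{'key': 23, 'val': 27, 'added': 175}
{'key': 23, 'val': 27, 'extra': 172}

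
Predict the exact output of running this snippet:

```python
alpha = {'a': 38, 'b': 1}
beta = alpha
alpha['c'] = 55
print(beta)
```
{'a': 38, 'b': 1, 'c': 55}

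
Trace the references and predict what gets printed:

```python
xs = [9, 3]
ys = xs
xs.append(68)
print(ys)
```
[9, 3, 68]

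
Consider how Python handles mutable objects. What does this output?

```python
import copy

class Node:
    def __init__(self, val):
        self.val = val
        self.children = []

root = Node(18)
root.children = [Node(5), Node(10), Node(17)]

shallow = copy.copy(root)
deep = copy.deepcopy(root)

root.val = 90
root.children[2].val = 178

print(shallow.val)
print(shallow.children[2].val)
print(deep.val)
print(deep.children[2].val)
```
18
178
18
17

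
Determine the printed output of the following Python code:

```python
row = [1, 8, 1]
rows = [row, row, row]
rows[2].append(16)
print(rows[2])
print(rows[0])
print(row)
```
[1, 8, 1, 16]
[1, 8, 1, 16]
[1, 8, 1, 16]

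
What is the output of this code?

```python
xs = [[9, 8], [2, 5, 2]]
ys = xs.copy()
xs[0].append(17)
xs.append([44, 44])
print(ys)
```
[[9, 8, 17], [2, 5, 2]]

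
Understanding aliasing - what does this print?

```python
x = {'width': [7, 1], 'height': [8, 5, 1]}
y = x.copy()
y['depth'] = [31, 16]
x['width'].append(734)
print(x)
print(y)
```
{'width': [7, 1, 734], 'height': [8, 5, 1]}
{'width': [7, 1, 734], 'height': [8, 5, 1], 'depth': [31, 16]}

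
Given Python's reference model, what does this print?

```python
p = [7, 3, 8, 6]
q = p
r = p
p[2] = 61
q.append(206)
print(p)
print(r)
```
[7, 3, 61, 6, 206]
[7, 3, 61, 6, 206]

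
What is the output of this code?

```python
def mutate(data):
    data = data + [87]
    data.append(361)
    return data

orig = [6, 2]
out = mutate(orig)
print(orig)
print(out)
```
[6, 2]
[6, 2, 87, 361]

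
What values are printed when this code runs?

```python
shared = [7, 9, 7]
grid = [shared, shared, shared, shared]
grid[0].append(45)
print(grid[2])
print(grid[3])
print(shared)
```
[7, 9, 7, 45]
[7, 9, 7, 45]
[7, 9, 7, 45]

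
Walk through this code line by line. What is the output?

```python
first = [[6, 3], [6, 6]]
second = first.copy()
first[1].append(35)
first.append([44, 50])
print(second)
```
[[6, 3], [6, 6, 35]]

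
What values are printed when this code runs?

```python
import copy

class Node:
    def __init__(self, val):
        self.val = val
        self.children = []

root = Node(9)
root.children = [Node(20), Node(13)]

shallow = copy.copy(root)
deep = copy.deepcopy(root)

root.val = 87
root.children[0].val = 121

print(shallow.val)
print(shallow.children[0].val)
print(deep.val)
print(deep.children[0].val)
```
9
121
9
20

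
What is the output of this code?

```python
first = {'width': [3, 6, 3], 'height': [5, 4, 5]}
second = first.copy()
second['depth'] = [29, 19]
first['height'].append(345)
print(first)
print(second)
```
{'width': [3, 6, 3], 'height': [5, 4, 5, 345]}
{'width': [3, 6, 3], 'height': [5, 4, 5, 345], 'depth': [29, 19]}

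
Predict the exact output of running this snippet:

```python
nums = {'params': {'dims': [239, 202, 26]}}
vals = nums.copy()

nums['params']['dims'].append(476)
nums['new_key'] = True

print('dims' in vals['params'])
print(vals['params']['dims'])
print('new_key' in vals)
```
True
[239, 202, 26, 476]
False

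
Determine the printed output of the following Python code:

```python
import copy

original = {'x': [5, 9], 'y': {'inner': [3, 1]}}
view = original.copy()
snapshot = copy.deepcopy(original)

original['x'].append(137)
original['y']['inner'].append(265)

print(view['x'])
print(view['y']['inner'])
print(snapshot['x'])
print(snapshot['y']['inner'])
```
[5, 9, 137]
[3, 1, 265]
[5, 9]
[3, 1]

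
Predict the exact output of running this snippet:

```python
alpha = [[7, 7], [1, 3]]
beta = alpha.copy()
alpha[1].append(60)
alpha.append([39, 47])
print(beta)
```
[[7, 7], [1, 3, 60]]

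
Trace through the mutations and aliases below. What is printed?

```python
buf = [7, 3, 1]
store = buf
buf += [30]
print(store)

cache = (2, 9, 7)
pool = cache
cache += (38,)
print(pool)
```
[7, 3, 1, 30]
(2, 9, 7)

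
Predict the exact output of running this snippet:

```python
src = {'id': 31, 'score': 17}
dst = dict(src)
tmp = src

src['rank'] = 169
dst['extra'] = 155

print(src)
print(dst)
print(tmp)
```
{'id': 31, 'score': 17, 'rank': 169}
{'id': 31, 'score': 17, 'extra': 155}
{'id': 31, 'score': 17, 'rank': 169}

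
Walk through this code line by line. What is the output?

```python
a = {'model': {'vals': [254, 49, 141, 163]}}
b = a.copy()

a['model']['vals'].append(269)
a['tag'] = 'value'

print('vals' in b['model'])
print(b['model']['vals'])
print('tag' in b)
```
True
[254, 49, 141, 163, 269]
False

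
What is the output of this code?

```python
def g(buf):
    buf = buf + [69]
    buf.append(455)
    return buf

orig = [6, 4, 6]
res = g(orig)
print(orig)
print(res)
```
[6, 4, 6]
[6, 4, 6, 69, 455]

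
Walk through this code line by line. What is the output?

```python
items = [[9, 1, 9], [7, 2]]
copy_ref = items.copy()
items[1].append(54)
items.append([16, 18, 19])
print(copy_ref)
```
[[9, 1, 9], [7, 2, 54]]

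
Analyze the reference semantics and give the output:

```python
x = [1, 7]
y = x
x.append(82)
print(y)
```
[1, 7, 82]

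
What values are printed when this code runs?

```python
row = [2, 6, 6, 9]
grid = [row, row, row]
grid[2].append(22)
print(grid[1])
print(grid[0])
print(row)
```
[2, 6, 6, 9, 22]
[2, 6, 6, 9, 22]
[2, 6, 6, 9, 22]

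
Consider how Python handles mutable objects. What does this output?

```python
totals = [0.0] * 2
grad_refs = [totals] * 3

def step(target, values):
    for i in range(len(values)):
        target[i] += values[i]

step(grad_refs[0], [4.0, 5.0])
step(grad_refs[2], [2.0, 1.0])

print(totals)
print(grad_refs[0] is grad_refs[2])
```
[6.0, 6.0]
True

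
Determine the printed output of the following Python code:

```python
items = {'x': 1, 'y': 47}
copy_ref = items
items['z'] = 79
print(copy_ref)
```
{'x': 1, 'y': 47, 'z': 79}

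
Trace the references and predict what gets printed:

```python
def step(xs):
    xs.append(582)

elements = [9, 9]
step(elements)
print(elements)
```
[9, 9, 582]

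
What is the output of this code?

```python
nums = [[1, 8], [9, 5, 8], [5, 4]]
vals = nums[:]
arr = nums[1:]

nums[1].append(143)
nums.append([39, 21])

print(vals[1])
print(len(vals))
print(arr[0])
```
[9, 5, 8, 143]
3
[9, 5, 8, 143]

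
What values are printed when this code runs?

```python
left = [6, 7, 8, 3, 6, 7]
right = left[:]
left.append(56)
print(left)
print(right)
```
[6, 7, 8, 3, 6, 7, 56]
[6, 7, 8, 3, 6, 7]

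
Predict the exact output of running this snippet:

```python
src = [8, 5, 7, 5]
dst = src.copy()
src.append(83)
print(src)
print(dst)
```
[8, 5, 7, 5, 83]
[8, 5, 7, 5]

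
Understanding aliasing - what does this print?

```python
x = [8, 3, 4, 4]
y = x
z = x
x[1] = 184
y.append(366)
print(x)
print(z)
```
[8, 184, 4, 4, 366]
[8, 184, 4, 4, 366]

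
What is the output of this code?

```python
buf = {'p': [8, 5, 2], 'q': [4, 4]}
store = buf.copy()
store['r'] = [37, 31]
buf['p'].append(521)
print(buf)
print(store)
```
{'p': [8, 5, 2, 521], 'q': [4, 4]}
{'p': [8, 5, 2, 521], 'q': [4, 4], 'r': [37, 31]}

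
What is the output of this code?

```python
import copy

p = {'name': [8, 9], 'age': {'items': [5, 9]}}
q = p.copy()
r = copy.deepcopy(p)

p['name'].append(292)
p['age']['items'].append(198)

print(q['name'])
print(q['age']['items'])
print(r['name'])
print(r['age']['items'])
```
[8, 9, 292]
[5, 9, 198]
[8, 9]
[5, 9]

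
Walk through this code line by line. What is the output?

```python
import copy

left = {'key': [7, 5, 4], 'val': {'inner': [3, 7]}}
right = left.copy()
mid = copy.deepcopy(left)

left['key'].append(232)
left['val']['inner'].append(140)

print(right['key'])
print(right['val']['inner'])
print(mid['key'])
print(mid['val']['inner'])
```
[7, 5, 4, 232]
[3, 7, 140]
[7, 5, 4]
[3, 7]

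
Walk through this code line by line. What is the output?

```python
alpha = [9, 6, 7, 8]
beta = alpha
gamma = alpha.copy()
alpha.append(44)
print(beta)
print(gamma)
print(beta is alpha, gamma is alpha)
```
[9, 6, 7, 8, 44]
[9, 6, 7, 8]
True False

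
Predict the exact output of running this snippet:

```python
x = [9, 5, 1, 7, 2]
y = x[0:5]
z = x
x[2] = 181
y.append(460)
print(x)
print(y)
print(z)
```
[9, 5, 181, 7, 2]
[9, 5, 1, 7, 2, 460]
[9, 5, 181, 7, 2]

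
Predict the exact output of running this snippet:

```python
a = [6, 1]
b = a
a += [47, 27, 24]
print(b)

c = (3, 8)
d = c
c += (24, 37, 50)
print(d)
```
[6, 1, 47, 27, 24]
(3, 8)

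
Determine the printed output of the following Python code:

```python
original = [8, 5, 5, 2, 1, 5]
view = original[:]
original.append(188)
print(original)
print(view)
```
[8, 5, 5, 2, 1, 5, 188]
[8, 5, 5, 2, 1, 5]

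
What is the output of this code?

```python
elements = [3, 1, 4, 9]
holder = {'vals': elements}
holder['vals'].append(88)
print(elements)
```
[3, 1, 4, 9, 88]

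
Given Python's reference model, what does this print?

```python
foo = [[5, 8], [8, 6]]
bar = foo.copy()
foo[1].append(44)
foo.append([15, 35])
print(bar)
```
[[5, 8], [8, 6, 44]]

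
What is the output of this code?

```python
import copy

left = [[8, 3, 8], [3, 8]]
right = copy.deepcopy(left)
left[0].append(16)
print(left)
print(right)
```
[[8, 3, 8, 16], [3, 8]]
[[8, 3, 8], [3, 8]]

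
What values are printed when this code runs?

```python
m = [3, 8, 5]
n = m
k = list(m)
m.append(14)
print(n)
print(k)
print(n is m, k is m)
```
[3, 8, 5, 14]
[3, 8, 5]
True False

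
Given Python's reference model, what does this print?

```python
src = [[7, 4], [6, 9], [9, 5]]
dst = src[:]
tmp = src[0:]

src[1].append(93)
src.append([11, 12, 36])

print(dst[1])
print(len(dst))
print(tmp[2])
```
[6, 9, 93]
3
[9, 5]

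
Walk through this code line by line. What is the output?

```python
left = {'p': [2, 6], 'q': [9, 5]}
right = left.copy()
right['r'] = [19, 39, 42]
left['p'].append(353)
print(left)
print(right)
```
{'p': [2, 6, 353], 'q': [9, 5]}
{'p': [2, 6, 353], 'q': [9, 5], 'r': [19, 39, 42]}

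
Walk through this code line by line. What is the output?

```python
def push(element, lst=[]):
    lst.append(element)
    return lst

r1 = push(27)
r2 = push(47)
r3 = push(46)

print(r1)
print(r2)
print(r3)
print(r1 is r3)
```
[27, 47, 46]
[27, 47, 46]
[27, 47, 46]
True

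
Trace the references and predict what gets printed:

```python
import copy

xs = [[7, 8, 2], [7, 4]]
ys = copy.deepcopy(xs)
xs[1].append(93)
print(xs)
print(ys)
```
[[7, 8, 2], [7, 4, 93]]
[[7, 8, 2], [7, 4]]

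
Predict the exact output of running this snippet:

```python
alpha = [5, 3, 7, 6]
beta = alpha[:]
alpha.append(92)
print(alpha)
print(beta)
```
[5, 3, 7, 6, 92]
[5, 3, 7, 6]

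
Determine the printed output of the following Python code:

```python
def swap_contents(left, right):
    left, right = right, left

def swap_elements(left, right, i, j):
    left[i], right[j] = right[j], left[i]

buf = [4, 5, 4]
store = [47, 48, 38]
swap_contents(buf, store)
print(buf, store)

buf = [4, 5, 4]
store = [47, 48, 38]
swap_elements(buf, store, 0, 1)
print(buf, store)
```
[4, 5, 4] [47, 48, 38]
[48, 5, 4] [47, 4, 38]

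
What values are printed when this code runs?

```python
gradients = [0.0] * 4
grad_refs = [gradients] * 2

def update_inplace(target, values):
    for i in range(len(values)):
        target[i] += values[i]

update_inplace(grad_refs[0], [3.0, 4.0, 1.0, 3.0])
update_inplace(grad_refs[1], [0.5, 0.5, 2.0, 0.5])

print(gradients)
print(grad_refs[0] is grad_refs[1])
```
[3.5, 4.5, 3.0, 3.5]
True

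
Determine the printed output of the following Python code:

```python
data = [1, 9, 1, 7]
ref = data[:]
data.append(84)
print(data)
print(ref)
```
[1, 9, 1, 7, 84]
[1, 9, 1, 7]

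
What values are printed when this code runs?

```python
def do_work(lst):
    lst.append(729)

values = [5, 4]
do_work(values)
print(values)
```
[5, 4, 729]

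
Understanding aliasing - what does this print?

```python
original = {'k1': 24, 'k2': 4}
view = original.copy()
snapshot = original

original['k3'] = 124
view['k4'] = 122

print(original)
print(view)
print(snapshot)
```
{'k1': 24, 'k2': 4, 'k3': 124}
{'k1': 24, 'k2': 4, 'k4': 122}
{'k1': 24, 'k2': 4, 'k3': 124}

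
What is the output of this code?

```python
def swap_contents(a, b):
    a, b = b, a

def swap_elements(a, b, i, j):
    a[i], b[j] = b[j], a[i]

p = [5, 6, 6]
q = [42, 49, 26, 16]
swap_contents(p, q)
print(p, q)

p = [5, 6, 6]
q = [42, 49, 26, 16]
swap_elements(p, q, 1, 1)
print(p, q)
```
[5, 6, 6] [42, 49, 26, 16]
[5, 49, 6] [42, 6, 26, 16]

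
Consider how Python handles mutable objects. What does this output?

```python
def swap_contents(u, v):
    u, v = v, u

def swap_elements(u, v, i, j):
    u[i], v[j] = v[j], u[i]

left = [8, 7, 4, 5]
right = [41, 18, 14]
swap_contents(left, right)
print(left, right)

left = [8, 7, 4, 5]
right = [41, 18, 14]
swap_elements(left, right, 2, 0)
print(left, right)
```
[8, 7, 4, 5] [41, 18, 14]
[8, 7, 41, 5] [4, 18, 14]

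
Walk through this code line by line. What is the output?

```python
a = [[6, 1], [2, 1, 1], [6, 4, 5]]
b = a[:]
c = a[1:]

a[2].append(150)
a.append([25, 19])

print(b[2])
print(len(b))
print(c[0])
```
[6, 4, 5, 150]
3
[2, 1, 1]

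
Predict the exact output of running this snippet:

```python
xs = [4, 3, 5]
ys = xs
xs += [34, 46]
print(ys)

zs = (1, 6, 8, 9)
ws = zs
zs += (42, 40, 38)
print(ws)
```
[4, 3, 5, 34, 46]
(1, 6, 8, 9)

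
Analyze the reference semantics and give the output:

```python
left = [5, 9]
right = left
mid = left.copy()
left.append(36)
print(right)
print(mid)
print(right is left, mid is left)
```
[5, 9, 36]
[5, 9]
True False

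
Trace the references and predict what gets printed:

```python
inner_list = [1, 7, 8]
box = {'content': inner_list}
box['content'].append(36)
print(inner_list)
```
[1, 7, 8, 36]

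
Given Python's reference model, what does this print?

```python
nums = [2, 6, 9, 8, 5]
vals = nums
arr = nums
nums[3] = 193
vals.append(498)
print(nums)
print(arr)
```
[2, 6, 9, 193, 5, 498]
[2, 6, 9, 193, 5, 498]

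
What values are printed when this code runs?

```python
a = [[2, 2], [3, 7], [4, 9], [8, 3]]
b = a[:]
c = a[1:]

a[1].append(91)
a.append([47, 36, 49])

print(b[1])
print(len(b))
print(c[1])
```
[3, 7, 91]
4
[4, 9]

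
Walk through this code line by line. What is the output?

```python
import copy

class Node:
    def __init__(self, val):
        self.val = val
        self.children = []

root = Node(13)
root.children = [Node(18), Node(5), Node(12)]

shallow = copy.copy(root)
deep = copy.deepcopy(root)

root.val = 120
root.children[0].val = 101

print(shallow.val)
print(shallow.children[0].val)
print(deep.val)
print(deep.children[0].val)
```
13
101
13
18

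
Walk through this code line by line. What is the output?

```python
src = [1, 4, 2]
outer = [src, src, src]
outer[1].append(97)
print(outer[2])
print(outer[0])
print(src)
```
[1, 4, 2, 97]
[1, 4, 2, 97]
[1, 4, 2, 97]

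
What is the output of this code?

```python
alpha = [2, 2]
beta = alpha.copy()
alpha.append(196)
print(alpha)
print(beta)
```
[2, 2, 196]
[2, 2]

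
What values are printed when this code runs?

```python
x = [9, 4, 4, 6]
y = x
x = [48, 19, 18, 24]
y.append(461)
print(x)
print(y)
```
[48, 19, 18, 24]
[9, 4, 4, 6, 461]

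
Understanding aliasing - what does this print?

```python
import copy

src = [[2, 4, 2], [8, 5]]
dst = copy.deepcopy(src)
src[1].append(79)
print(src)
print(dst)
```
[[2, 4, 2], [8, 5, 79]]
[[2, 4, 2], [8, 5]]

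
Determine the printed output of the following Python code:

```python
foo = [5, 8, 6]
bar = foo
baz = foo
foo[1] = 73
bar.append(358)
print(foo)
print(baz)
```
[5, 73, 6, 358]
[5, 73, 6, 358]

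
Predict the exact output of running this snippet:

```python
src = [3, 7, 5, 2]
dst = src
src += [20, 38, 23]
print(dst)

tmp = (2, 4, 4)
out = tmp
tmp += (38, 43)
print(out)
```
[3, 7, 5, 2, 20, 38, 23]
(2, 4, 4)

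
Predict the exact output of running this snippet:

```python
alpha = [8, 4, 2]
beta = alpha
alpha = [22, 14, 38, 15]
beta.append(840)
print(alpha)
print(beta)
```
[22, 14, 38, 15]
[8, 4, 2, 840]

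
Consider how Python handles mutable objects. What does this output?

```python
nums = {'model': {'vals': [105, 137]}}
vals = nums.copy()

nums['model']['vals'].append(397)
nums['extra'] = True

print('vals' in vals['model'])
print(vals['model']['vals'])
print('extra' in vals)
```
True
[105, 137, 397]
False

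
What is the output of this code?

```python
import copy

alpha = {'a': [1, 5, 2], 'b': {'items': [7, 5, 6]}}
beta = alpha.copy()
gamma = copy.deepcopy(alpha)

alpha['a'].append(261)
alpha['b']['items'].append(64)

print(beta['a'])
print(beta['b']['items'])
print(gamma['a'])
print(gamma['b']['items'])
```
[1, 5, 2, 261]
[7, 5, 6, 64]
[1, 5, 2]
[7, 5, 6]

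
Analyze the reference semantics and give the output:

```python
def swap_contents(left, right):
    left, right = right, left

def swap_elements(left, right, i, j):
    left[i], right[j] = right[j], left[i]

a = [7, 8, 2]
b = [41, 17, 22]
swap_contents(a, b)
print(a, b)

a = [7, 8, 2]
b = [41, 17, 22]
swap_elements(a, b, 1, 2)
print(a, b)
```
[7, 8, 2] [41, 17, 22]
[7, 22, 2] [41, 17, 8]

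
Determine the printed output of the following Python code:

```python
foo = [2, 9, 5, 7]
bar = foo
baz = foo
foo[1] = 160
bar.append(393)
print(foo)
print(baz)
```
[2, 160, 5, 7, 393]
[2, 160, 5, 7, 393]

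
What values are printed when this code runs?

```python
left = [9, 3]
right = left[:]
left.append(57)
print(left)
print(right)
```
[9, 3, 57]
[9, 3]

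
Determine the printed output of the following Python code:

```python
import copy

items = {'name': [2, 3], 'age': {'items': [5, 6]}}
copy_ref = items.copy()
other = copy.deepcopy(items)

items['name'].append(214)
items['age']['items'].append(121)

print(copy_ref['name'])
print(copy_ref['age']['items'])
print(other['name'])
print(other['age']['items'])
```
[2, 3, 214]
[5, 6, 121]
[2, 3]
[5, 6]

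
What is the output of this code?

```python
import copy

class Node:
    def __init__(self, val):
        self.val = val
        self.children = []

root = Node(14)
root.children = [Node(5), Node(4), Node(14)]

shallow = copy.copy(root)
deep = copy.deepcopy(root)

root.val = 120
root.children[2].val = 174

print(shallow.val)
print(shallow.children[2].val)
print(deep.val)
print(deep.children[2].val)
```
14
174
14
14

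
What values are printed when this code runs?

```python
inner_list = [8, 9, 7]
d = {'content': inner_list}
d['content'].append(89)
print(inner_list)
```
[8, 9, 7, 89]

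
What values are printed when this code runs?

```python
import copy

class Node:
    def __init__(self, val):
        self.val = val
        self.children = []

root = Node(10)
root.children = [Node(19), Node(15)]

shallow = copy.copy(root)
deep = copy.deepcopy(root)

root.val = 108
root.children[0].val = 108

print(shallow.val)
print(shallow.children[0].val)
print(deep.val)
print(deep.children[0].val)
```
10
108
10
19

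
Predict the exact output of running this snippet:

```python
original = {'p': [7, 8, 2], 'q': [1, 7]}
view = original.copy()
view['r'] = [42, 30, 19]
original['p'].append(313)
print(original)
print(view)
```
{'p': [7, 8, 2, 313], 'q': [1, 7]}
{'p': [7, 8, 2, 313], 'q': [1, 7], 'r': [42, 30, 19]}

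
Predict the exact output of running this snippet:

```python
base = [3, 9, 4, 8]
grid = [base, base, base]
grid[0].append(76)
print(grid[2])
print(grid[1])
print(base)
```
[3, 9, 4, 8, 76]
[3, 9, 4, 8, 76]
[3, 9, 4, 8, 76]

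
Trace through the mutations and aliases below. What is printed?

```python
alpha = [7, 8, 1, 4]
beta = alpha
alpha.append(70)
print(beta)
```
[7, 8, 1, 4, 70]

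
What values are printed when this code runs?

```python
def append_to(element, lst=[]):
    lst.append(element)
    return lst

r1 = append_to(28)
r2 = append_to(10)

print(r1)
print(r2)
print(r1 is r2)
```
[28, 10]
[28, 10]
True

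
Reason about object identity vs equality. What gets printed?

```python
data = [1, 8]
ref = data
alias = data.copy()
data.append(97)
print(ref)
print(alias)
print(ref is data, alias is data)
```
[1, 8, 97]
[1, 8]
True False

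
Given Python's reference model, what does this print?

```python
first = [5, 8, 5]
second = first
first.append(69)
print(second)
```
[5, 8, 5, 69]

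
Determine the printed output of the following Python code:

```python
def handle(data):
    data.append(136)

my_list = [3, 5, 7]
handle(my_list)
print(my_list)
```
[3, 5, 7, 136]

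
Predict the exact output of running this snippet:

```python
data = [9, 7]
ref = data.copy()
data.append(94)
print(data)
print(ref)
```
[9, 7, 94]
[9, 7]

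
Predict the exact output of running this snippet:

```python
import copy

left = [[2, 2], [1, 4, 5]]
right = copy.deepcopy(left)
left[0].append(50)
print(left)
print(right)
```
[[2, 2, 50], [1, 4, 5]]
[[2, 2], [1, 4, 5]]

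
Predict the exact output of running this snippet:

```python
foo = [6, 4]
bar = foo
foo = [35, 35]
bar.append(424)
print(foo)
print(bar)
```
[35, 35]
[6, 4, 424]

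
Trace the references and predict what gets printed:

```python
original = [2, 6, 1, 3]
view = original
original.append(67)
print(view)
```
[2, 6, 1, 3, 67]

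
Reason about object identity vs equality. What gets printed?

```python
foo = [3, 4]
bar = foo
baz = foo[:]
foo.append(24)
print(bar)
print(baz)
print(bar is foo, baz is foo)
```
[3, 4, 24]
[3, 4]
True False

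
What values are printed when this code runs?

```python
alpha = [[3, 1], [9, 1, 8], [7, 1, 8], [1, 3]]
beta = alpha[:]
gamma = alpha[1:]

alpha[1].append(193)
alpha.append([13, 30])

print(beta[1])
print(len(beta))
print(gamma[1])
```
[9, 1, 8, 193]
4
[7, 1, 8]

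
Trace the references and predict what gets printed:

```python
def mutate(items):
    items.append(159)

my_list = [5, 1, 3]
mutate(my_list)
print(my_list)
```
[5, 1, 3, 159]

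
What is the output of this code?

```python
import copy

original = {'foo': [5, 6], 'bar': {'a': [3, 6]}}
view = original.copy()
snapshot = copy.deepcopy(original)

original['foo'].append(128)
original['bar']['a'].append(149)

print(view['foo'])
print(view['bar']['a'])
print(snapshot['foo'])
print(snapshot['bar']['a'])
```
[5, 6, 128]
[3, 6, 149]
[5, 6]
[3, 6]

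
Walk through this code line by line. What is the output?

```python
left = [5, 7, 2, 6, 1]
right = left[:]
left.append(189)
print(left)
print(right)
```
[5, 7, 2, 6, 1, 189]
[5, 7, 2, 6, 1]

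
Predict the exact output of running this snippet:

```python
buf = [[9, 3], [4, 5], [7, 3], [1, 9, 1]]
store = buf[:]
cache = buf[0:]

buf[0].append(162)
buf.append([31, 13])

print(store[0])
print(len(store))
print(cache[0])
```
[9, 3, 162]
4
[9, 3, 162]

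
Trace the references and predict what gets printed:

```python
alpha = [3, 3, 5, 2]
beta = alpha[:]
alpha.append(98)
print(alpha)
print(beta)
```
[3, 3, 5, 2, 98]
[3, 3, 5, 2]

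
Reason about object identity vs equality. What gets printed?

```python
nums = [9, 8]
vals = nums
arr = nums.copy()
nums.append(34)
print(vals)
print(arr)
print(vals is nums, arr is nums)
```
[9, 8, 34]
[9, 8]
True False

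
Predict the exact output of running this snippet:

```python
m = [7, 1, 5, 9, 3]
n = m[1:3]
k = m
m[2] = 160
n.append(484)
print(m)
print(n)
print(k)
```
[7, 1, 160, 9, 3]
[1, 5, 484]
[7, 1, 160, 9, 3]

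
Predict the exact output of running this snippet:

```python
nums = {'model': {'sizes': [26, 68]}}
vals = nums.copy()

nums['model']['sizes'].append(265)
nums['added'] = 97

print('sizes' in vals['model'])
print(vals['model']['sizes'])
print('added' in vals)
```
True
[26, 68, 265]
False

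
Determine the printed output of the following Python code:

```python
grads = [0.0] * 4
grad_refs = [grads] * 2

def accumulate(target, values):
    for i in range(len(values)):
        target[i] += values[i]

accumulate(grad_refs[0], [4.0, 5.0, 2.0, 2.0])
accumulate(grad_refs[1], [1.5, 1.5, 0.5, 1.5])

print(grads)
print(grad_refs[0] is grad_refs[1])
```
[5.5, 6.5, 2.5, 3.5]
True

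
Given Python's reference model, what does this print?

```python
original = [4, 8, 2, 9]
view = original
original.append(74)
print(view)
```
[4, 8, 2, 9, 74]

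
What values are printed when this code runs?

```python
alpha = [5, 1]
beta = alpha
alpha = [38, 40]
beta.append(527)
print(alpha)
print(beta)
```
[38, 40]
[5, 1, 527]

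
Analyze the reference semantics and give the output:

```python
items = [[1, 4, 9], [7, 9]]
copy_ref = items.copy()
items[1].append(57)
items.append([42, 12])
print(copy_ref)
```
[[1, 4, 9], [7, 9, 57]]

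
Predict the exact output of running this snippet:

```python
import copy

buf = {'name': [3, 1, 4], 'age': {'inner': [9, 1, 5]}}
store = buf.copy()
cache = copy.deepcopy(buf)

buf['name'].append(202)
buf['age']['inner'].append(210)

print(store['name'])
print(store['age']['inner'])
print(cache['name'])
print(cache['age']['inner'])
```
[3, 1, 4, 202]
[9, 1, 5, 210]
[3, 1, 4]
[9, 1, 5]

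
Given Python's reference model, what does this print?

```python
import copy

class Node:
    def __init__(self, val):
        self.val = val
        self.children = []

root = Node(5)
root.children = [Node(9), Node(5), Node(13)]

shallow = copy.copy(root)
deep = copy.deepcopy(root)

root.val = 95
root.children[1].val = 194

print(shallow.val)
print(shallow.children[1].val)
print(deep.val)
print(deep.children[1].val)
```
5
194
5
5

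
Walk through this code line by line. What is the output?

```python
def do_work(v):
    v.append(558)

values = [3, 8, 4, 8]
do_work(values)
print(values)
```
[3, 8, 4, 8, 558]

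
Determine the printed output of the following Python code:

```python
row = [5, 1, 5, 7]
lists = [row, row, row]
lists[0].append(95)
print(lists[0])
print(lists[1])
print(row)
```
[5, 1, 5, 7, 95]
[5, 1, 5, 7, 95]
[5, 1, 5, 7, 95]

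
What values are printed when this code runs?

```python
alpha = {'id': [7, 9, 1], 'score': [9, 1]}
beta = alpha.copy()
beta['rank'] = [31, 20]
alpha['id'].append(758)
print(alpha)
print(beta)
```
{'id': [7, 9, 1, 758], 'score': [9, 1]}
{'id': [7, 9, 1, 758], 'score': [9, 1], 'rank': [31, 20]}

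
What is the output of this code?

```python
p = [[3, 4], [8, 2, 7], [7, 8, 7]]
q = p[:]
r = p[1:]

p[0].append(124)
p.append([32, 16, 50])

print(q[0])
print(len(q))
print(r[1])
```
[3, 4, 124]
3
[7, 8, 7]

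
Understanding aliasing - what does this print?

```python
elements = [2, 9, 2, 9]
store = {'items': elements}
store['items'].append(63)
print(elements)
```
[2, 9, 2, 9, 63]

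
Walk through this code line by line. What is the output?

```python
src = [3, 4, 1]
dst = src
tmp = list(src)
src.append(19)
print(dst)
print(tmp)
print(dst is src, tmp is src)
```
[3, 4, 1, 19]
[3, 4, 1]
True False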